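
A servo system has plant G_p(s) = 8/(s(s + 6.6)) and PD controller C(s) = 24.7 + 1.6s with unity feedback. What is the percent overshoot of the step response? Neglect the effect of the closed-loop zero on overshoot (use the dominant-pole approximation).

Forward path: (24.7 + 1.6s)·8/(s(s+6.6)). The closed-loop characteristic equation is s² + (6.6 + 8·1.6)s + 8·24.7 = 0.
That is s² + 19.4s + 197.6 = 0, so ω_n = 14.06 rad/s and ζ = 19.4/(2·14.06) = 0.69.
%OS = 100·exp(−πζ/√(1−ζ²)) = 5%.

5%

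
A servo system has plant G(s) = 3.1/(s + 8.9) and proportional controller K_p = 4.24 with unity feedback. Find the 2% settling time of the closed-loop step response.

Closed-loop transfer function: T(s) = K_p·G(s)/(1 + K_p·G(s)) = 13.14/(s + 8.9 + 13.14) = 13.14/(s + 22.04).
Time constant τ = 1/22.04 = 0.04536 s, so the 2% settling time is about 4τ = 0.181 s.

T_s ≈ 0.181 s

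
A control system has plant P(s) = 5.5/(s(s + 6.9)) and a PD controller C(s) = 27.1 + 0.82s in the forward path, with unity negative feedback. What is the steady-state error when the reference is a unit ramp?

The loop has one pole at the origin (type 1). Velocity error constant K_v = lim_{s→0} s·C(s)P(s) = 27.1·5.5/6.9 = 21.6.
Steady-state error to a unit ramp: e_ss = 1/K_v = 0.0463.

0.0463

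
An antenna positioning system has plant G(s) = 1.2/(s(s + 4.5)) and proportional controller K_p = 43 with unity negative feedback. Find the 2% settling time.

The closed-loop denominator s² + 4.5s + 51.6 gives ω_n = √51.6 = 7.183 and ζ = 4.5/(2ω_n) = 0.3132.
2% settling time T_s ≈ 4/(ζω_n) = 4/2.25 = 1.78 s.

T_s ≈ 1.78 s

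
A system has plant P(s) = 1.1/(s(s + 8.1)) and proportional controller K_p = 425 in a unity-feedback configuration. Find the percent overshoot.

54.9%

Closed-loop characteristic equation: s² + 8.1s + 467.5 = 0, so ω_n = 21.62 rad/s and ζ = 8.1/(2·21.62) = 0.1873.
%OS = 100·exp(−πζ/√(1−ζ²)) = 100·exp(−π·0.1873/√0.9649) = 54.9%.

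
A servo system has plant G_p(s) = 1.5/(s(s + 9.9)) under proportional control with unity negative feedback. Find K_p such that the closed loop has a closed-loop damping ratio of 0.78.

K_p = 26.8

Closed-loop characteristic equation: s² + 9.9s + K_p·1.5 = 0.
So ω_n = √(1.5K_p) and 2ζω_n = 9.9, giving ζ = 9.9/(2√(1.5K_p)).
Setting ζ = 0.78: √(1.5K_p) = 9.9/(2·0.78) = 6.346, so K_p = 40.27/1.5 = 26.8.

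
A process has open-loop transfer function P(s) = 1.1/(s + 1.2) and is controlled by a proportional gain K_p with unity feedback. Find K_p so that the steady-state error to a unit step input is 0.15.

Steady-state error for a unit step on this type-0 loop is 1/(1 + K_p·P(0)).
P(0) = 0.9167. Require 1/(1 + K_p·0.9167) = 0.15, so 1 + 0.9167·K_p = 6.667.
K_p = (6.667 − 1)/0.9167 = 6.18.

K_p = 6.18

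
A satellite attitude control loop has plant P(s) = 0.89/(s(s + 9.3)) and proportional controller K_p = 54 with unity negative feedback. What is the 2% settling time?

The closed-loop denominator s² + 9.3s + 48.06 gives ω_n = √48.06 = 6.933 and ζ = 9.3/(2ω_n) = 0.6708.
2% settling time T_s ≈ 4/(ζω_n) = 4/4.65 = 0.86 s.

T_s ≈ 0.86 s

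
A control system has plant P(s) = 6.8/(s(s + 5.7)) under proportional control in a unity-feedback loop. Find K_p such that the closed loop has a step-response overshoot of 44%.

K_p = 18.7

From %OS = 100·exp(−πζ/√(1−ζ²)) = 44%, ζ = −ln(0.44)/√(π²+ln²(0.44)) = 0.2528.
Characteristic equation s² + 5.7s + 6.8K_p = 0 gives ζ = 5.7/(2√(6.8K_p)).
Setting ζ = 0.2528: √(6.8K_p) = 5.7/(2·0.2528) = 11.27, so K_p = 127.1/6.8 = 18.7.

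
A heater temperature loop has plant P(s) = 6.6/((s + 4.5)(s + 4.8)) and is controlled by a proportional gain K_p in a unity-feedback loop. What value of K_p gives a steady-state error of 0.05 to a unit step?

Steady-state error for a unit step on this type-0 loop is 1/(1 + K_p·P(0)).
P(0) = 0.3056. Require 1/(1 + K_p·0.3056) = 0.05, so 1 + 0.3056·K_p = 20.
K_p = (20 − 1)/0.3056 = 62.2.

K_p = 62.2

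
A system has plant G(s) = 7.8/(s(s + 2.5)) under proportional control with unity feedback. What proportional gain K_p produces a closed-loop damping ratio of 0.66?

K_p = 0.46

Closed-loop characteristic equation: s² + 2.5s + K_p·7.8 = 0.
So ω_n = √(7.8K_p) and 2ζω_n = 2.5, giving ζ = 2.5/(2√(7.8K_p)).
Setting ζ = 0.66: √(7.8K_p) = 2.5/(2·0.66) = 1.894, so K_p = 3.587/7.8 = 0.46.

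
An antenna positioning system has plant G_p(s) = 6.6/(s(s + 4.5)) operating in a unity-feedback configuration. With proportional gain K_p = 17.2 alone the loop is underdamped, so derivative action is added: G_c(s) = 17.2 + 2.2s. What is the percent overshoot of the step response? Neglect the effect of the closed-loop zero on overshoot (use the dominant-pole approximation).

0.199%

Forward path: (17.2 + 2.2s)·6.6/(s(s+4.5)). The closed-loop characteristic equation is s² + (4.5 + 6.6·2.2)s + 6.6·17.2 = 0.
That is s² + 19.02s + 113.5 = 0, so ω_n = 10.65 rad/s and ζ = 19.02/(2·10.65) = 0.8926.
%OS = 100·exp(−πζ/√(1−ζ²)) = 0.199%.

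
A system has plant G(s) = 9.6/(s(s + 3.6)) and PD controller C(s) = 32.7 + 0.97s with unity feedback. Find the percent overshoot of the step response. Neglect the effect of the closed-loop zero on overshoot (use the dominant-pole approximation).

29.3%

Forward path: (32.7 + 0.97s)·9.6/(s(s+3.6)). The closed-loop characteristic equation is s² + (3.6 + 9.6·0.97)s + 9.6·32.7 = 0.
That is s² + 12.91s + 313.9 = 0, so ω_n = 17.72 rad/s and ζ = 12.91/(2·17.72) = 0.3644.
%OS = 100·exp(−πζ/√(1−ζ²)) = 29.3%.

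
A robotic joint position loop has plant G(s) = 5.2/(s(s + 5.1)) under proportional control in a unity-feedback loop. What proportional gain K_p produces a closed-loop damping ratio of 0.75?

K_p = 2.22

Closed-loop characteristic equation: s² + 5.1s + K_p·5.2 = 0.
So ω_n = √(5.2K_p) and 2ζω_n = 5.1, giving ζ = 5.1/(2√(5.2K_p)).
Setting ζ = 0.75: √(5.2K_p) = 5.1/(2·0.75) = 3.4, so K_p = 11.56/5.2 = 2.22.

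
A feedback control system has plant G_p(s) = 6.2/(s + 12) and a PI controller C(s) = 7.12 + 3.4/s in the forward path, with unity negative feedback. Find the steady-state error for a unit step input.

0

The open loop C(s)G_p(s) has a pole at the origin (type 1), so the static position error constant is infinite and e_ss = 1/(1+∞) = 0.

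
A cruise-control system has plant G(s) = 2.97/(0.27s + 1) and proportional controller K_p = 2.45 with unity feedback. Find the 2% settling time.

Closed loop: T(s) = K_p·G/(1+K_p·G) = 7.277/(0.27s + 1 + 7.277), with pole at s = −(1 + 7.277)/0.27 = −30.65.
τ = 1/30.65 = 0.03262 s, so 2% settling time ≈ 4τ = 0.13 s.

T_s ≈ 0.13 s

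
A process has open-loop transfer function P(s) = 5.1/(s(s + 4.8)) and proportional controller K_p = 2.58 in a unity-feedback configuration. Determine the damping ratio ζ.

The closed-loop denominator is s(s+4.8) + 2.58·5.1 = s² + 4.8s + 13.16.
Matching s² + 2ζω_n s + ω_n²: ω_n = √13.16 = 3.627 rad/s and 2ζω_n = 4.8, so ζ = 4.8/(2·3.627) = 0.662.

ζ = 0.662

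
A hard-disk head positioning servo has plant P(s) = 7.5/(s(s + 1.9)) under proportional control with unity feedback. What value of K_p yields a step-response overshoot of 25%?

K_p = 0.738

From %OS = 100·exp(−πζ/√(1−ζ²)) = 25%, ζ = −ln(0.25)/√(π²+ln²(0.25)) = 0.4037.
Characteristic equation s² + 1.9s + 7.5K_p = 0 gives ζ = 1.9/(2√(7.5K_p)).
Setting ζ = 0.4037: √(7.5K_p) = 1.9/(2·0.4037) = 2.353, so K_p = 5.537/7.5 = 0.738.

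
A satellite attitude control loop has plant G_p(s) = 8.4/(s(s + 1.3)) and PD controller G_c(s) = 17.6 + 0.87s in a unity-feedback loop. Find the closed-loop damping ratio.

Forward path: (17.6 + 0.87s)·8.4/(s(s+1.3)). The closed-loop characteristic equation is s² + (1.3 + 8.4·0.87)s + 8.4·17.6 = 0.
That is s² + 8.608s + 147.8 = 0, so ω_n = 12.16 rad/s and ζ = 8.608/(2·12.16) = 0.354.

ζ = 0.354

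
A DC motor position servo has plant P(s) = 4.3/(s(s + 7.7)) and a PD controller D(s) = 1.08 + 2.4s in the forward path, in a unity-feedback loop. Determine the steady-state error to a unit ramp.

The loop has one pole at the origin (type 1). Velocity error constant K_v = lim_{s→0} s·D(s)P(s) = 1.08·4.3/7.7 = 0.6031.
Steady-state error to a unit ramp: e_ss = 1/K_v = 1.66.

1.66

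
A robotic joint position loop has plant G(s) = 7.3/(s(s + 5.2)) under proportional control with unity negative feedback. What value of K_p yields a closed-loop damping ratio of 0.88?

K_p = 1.2

Closed-loop characteristic equation: s² + 5.2s + K_p·7.3 = 0.
So ω_n = √(7.3K_p) and 2ζω_n = 5.2, giving ζ = 5.2/(2√(7.3K_p)).
Setting ζ = 0.88: √(7.3K_p) = 5.2/(2·0.88) = 2.955, so K_p = 8.729/7.3 = 1.2.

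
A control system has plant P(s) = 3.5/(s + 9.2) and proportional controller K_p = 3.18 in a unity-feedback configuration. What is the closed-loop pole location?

s = -20.33

Closed-loop transfer function: T(s) = K_p·P(s)/(1 + K_p·P(s)) = 11.13/(s + 9.2 + 11.13) = 11.13/(s + 20.33).
The closed-loop pole is at s = −20.33.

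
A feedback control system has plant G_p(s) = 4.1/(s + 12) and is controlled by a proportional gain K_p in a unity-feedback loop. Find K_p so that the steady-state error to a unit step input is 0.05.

For a type-0 loop with proportional control, e_ss = 1/(1 + K_p·G_p(0)).
G_p(0) = 0.3417. Require 1/(1 + K_p·0.3417) = 0.05, so 1 + 0.3417·K_p = 20.
K_p = (20 − 1)/0.3417 = 55.6.

K_p = 55.6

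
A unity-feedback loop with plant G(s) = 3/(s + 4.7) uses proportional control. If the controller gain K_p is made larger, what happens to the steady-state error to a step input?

The position error constant K_pos = K_p·G(0) grows with K_p, and e_ss = 1/(1+K_pos) falls.

decrease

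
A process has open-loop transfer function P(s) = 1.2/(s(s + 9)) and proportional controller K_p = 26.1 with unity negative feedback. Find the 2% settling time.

Closed-loop characteristic equation: s² + 9s + 31.32 = 0, so ω_n = 5.596 rad/s and ζ = 9/(2·5.596) = 0.8041.
2% settling time T_s ≈ 4/(ζω_n) = 4/4.5 = 0.889 s.

T_s ≈ 0.889 s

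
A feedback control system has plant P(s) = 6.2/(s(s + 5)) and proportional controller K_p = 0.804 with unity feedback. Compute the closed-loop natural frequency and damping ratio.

1 + K_p·P(s) = 0 gives s² + 5s + 4.985 = 0.
So ω_n² = 4.985 ⇒ ω_n = 2.233 rad/s, and ζ = 5/(2ω_n) = 1.12.

ω_n = 2.23 rad/s, ζ = 1.12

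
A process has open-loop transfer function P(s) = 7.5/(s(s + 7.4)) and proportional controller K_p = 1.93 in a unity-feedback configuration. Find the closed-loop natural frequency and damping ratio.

With unity feedback the closed-loop characteristic equation is s² + 7.4s + 1.93·7.5 = s² + 7.4s + 14.47 = 0.
Matching s² + 2ζω_n s + ω_n²: ω_n = √14.47 = 3.805 rad/s and 2ζω_n = 7.4, so ζ = 7.4/(2·3.805) = 0.973.

ω_n = 3.8 rad/s, ζ = 0.973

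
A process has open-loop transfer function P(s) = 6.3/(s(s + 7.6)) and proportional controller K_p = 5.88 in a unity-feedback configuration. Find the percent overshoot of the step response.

8.12%

Closed-loop characteristic equation: s² + 7.6s + 37.04 = 0, so ω_n = 6.086 rad/s and ζ = 7.6/(2·6.086) = 0.6243.
%OS = 100·exp(−πζ/√(1−ζ²)) = 100·exp(−π·0.6243/√0.6102) = 8.12%.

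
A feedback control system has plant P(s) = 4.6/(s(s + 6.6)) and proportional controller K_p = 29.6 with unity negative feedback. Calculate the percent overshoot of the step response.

39.6%

From 1 + K_pP(s) = 0: s² + 6.6s + 136.2 = 0 ⇒ ω_n = 11.67, ζ = 0.2828.
%OS = 100·exp(−πζ/√(1−ζ²)) = 100·exp(−π·0.2828/√0.92) = 39.6%.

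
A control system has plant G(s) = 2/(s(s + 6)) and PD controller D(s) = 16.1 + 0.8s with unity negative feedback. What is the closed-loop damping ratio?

ζ = 0.67

Forward path: (16.1 + 0.8s)·2/(s(s+6)). The closed-loop characteristic equation is s² + (6 + 2·0.8)s + 2·16.1 = 0.
That is s² + 7.6s + 32.2 = 0, so ω_n = 5.675 rad/s and ζ = 7.6/(2·5.675) = 0.6697.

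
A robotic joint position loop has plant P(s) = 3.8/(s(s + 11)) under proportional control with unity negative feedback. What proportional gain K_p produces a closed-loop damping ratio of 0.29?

Closed-loop characteristic equation: s² + 11s + K_p·3.8 = 0.
So ω_n = √(3.8K_p) and 2ζω_n = 11, giving ζ = 11/(2√(3.8K_p)).
Setting ζ = 0.29: √(3.8K_p) = 11/(2·0.29) = 18.97, so K_p = 359.7/3.8 = 94.7.

K_p = 94.7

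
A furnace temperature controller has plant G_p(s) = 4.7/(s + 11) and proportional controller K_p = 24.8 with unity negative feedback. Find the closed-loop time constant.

τ = 0.00784 s

Closed-loop transfer function: T(s) = K_p·G_p(s)/(1 + K_p·G_p(s)) = 116.6/(s + 11 + 116.6) = 116.6/(s + 127.6).
Time constant τ = 1/127.6 = 0.00784 s.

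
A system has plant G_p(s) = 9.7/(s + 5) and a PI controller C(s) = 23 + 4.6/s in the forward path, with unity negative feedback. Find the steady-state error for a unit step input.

0

The open loop C(s)G_p(s) has a pole at the origin (type 1), so the static position error constant is infinite and e_ss = 1/(1+∞) = 0.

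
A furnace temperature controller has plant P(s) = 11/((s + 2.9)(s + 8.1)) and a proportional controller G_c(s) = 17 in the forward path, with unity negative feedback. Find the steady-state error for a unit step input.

0.112

The loop is type 0. Static position error constant K_pos = G_c(0)·P(0) = 17·0.4683 = 7.961.
Steady-state error to a unit step: e_ss = 1/(1+K_pos) = 1/8.961 = 0.112.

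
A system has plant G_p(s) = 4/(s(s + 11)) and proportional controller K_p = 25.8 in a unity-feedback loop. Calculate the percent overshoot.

13.2%

Closed-loop characteristic equation: s² + 11s + 103.2 = 0, so ω_n = 10.16 rad/s and ζ = 11/(2·10.16) = 0.5414.
%OS = 100·exp(−πζ/√(1−ζ²)) = 100·exp(−π·0.5414/√0.7069) = 13.2%.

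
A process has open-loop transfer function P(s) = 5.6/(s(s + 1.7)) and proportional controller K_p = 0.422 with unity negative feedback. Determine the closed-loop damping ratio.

The closed-loop denominator is s(s+1.7) + 0.422·5.6 = s² + 1.7s + 2.363.
Matching s² + 2ζω_n s + ω_n²: ω_n = √2.363 = 1.537 rad/s and 2ζω_n = 1.7, so ζ = 1.7/(2·1.537) = 0.553.

ζ = 0.553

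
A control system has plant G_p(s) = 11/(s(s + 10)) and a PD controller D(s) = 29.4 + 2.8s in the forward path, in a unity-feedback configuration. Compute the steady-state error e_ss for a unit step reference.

0

The open loop D(s)G_p(s) has a pole at the origin (type 1), so the static position error constant is infinite and e_ss = 1/(1+∞) = 0.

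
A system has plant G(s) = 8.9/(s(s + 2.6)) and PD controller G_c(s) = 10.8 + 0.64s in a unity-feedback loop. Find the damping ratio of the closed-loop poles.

Forward path: (10.8 + 0.64s)·8.9/(s(s+2.6)). The closed-loop characteristic equation is s² + (2.6 + 8.9·0.64)s + 8.9·10.8 = 0.
That is s² + 8.296s + 96.12 = 0, so ω_n = 9.804 rad/s and ζ = 8.296/(2·9.804) = 0.4231.

ζ = 0.423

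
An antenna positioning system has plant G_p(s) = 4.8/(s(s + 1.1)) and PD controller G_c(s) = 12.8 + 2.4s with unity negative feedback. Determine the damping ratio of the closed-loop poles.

ζ = 0.805

Forward path: (12.8 + 2.4s)·4.8/(s(s+1.1)). The closed-loop characteristic equation is s² + (1.1 + 4.8·2.4)s + 4.8·12.8 = 0.
That is s² + 12.62s + 61.44 = 0, so ω_n = 7.838 rad/s and ζ = 12.62/(2·7.838) = 0.805.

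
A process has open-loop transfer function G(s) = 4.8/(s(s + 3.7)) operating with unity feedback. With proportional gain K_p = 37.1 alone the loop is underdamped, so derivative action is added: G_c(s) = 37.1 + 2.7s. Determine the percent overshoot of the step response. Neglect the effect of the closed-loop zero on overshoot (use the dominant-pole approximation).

8.13%

Forward path: (37.1 + 2.7s)·4.8/(s(s+3.7)). The closed-loop characteristic equation is s² + (3.7 + 4.8·2.7)s + 4.8·37.1 = 0.
That is s² + 16.66s + 178.1 = 0, so ω_n = 13.34 rad/s and ζ = 16.66/(2·13.34) = 0.6242.
%OS = 100·exp(−πζ/√(1−ζ²)) = 8.13%.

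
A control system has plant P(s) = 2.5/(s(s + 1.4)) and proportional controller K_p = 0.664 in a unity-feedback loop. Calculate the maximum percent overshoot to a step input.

13.1%

The closed-loop denominator s² + 1.4s + 1.66 gives ω_n = √1.66 = 1.288 and ζ = 1.4/(2ω_n) = 0.5433.
%OS = 100·exp(−πζ/√(1−ζ²)) = 100·exp(−π·0.5433/√0.7048) = 13.1%.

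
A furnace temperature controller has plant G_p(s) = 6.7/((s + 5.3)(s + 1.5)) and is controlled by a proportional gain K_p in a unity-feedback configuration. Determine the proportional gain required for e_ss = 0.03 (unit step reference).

The loop is type 0, so e_ss(step) = 1/(1 + K_pos) with K_pos = K_p·G_p(0).
G_p(0) = 0.8428. Require 1/(1 + K_p·0.8428) = 0.03, so 1 + 0.8428·K_p = 33.33.
K_p = (33.33 − 1)/0.8428 = 38.4.

K_p = 38.4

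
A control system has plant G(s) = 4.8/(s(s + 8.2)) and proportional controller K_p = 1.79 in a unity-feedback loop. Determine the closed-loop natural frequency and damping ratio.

ω_n = 2.93 rad/s, ζ = 1.4

The closed-loop denominator is s(s+8.2) + 1.79·4.8 = s² + 8.2s + 8.592.
Matching s² + 2ζω_n s + ω_n²: ω_n = √8.592 = 2.931 rad/s and 2ζω_n = 8.2, so ζ = 8.2/(2·2.931) = 1.4.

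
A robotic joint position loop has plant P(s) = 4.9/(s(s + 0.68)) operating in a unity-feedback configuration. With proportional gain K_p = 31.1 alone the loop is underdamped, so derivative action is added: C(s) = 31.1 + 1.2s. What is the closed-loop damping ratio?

ζ = 0.266

Forward path: (31.1 + 1.2s)·4.9/(s(s+0.68)). The closed-loop characteristic equation is s² + (0.68 + 4.9·1.2)s + 4.9·31.1 = 0.
That is s² + 6.56s + 152.4 = 0, so ω_n = 12.34 rad/s and ζ = 6.56/(2·12.34) = 0.2657.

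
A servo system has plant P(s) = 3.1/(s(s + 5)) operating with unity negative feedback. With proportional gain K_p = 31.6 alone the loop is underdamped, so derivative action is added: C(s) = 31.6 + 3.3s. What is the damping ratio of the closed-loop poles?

ζ = 0.769

Forward path: (31.6 + 3.3s)·3.1/(s(s+5)). The closed-loop characteristic equation is s² + (5 + 3.1·3.3)s + 3.1·31.6 = 0.
That is s² + 15.23s + 97.96 = 0, so ω_n = 9.897 rad/s and ζ = 15.23/(2·9.897) = 0.7694.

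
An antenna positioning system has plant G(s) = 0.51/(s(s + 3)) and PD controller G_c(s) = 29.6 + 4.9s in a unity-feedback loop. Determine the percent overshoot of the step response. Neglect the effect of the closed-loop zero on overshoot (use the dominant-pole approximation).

4.3%

Forward path: (29.6 + 4.9s)·0.51/(s(s+3)). The closed-loop characteristic equation is s² + (3 + 0.51·4.9)s + 0.51·29.6 = 0.
That is s² + 5.499s + 15.1 = 0, so ω_n = 3.885 rad/s and ζ = 5.499/(2·3.885) = 0.7077.
%OS = 100·exp(−πζ/√(1−ζ²)) = 4.3%.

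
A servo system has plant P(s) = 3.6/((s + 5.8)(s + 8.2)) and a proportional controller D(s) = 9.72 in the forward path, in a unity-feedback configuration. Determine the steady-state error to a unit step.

0.576

The loop is type 0. Static position error constant K_pos = D(0)·P(0) = 9.72·0.07569 = 0.7357.
Steady-state error to a unit step: e_ss = 1/(1+K_pos) = 1/1.736 = 0.576.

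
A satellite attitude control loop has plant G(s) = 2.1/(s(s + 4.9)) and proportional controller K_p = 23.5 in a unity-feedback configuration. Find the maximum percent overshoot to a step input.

The closed-loop denominator s² + 4.9s + 49.35 gives ω_n = √49.35 = 7.025 and ζ = 4.9/(2ω_n) = 0.3488.
%OS = 100·exp(−πζ/√(1−ζ²)) = 100·exp(−π·0.3488/√0.8784) = 31.1%.

31.1%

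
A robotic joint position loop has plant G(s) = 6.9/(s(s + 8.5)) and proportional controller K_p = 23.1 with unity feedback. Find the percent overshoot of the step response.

32.5%

The closed-loop denominator s² + 8.5s + 159.4 gives ω_n = √159.4 = 12.62 and ζ = 8.5/(2ω_n) = 0.3366.
%OS = 100·exp(−πζ/√(1−ζ²)) = 100·exp(−π·0.3366/√0.8867) = 32.5%.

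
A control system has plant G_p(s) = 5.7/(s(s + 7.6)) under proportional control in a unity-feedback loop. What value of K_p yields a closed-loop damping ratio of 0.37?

K_p = 18.5

Closed-loop characteristic equation: s² + 7.6s + K_p·5.7 = 0.
So ω_n = √(5.7K_p) and 2ζω_n = 7.6, giving ζ = 7.6/(2√(5.7K_p)).
Setting ζ = 0.37: √(5.7K_p) = 7.6/(2·0.37) = 10.27, so K_p = 105.5/5.7 = 18.5.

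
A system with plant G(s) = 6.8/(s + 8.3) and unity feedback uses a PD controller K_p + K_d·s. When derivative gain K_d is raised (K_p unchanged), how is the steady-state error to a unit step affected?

K_d affects only the transient (the s-coefficient); the DC loop gain, and hence e_ss, depends only on K_p.

unchanged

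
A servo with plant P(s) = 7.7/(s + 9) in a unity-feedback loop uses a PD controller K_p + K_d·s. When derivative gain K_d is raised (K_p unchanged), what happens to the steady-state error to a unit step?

unchanged

At s = 0 the derivative term contributes nothing: C(0) = K_p regardless of K_d, so K_pos = K_p·P(0) and e_ss are unchanged.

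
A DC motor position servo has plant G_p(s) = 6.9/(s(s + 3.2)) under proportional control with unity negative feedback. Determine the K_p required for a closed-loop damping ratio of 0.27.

Closed-loop characteristic equation: s² + 3.2s + K_p·6.9 = 0.
So ω_n = √(6.9K_p) and 2ζω_n = 3.2, giving ζ = 3.2/(2√(6.9K_p)).
Setting ζ = 0.27: √(6.9K_p) = 3.2/(2·0.27) = 5.926, so K_p = 35.12/6.9 = 5.09.

K_p = 5.09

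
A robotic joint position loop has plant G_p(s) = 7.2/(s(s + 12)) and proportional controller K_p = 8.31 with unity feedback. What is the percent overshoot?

Closed-loop characteristic equation: s² + 12s + 59.83 = 0, so ω_n = 7.735 rad/s and ζ = 12/(2·7.735) = 0.7757.
%OS = 100·exp(−πζ/√(1−ζ²)) = 100·exp(−π·0.7757/√0.3983) = 2.1%.

2.1%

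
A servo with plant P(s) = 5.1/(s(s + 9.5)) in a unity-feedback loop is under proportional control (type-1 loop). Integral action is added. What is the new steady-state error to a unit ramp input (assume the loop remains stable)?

The integrator raises the loop to type 2, so K_v → ∞ and e_ss to a ramp is zero.

0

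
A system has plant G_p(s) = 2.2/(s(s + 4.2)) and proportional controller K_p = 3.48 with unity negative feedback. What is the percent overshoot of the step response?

From 1 + K_pG_p(s) = 0: s² + 4.2s + 7.656 = 0 ⇒ ω_n = 2.767, ζ = 0.759.
%OS = 100·exp(−πζ/√(1−ζ²)) = 100·exp(−π·0.759/√0.424) = 2.57%.

2.57%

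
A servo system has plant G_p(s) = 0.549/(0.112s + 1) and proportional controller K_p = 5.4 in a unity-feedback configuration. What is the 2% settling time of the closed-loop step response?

T_s ≈ 0.113 s

Closed loop: T(s) = K_p·G_p/(1+K_p·G_p) = 2.965/(0.112s + 1 + 2.965), with pole at s = −(1 + 2.965)/0.112 = −35.4.
τ = 1/35.4 = 0.02825 s, so 2% settling time ≈ 4τ = 0.113 s.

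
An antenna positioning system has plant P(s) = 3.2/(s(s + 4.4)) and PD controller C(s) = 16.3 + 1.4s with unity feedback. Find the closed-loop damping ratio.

ζ = 0.615

Forward path: (16.3 + 1.4s)·3.2/(s(s+4.4)). The closed-loop characteristic equation is s² + (4.4 + 3.2·1.4)s + 3.2·16.3 = 0.
That is s² + 8.88s + 52.16 = 0, so ω_n = 7.222 rad/s and ζ = 8.88/(2·7.222) = 0.6148.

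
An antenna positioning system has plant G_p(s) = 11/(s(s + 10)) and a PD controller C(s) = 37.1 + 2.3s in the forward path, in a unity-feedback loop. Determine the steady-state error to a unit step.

The open loop C(s)G_p(s) has a pole at the origin (type 1), so the static position error constant is infinite and e_ss = 1/(1+∞) = 0.

0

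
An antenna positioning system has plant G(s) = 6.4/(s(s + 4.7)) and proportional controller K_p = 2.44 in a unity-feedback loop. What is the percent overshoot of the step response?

9.79%

Closed-loop characteristic equation: s² + 4.7s + 15.62 = 0, so ω_n = 3.952 rad/s and ζ = 4.7/(2·3.952) = 0.5947.
%OS = 100·exp(−πζ/√(1−ζ²)) = 100·exp(−π·0.5947/√0.6464) = 9.79%.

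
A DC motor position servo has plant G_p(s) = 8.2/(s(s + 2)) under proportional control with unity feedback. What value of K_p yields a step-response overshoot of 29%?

From %OS = 100·exp(−πζ/√(1−ζ²)) = 29%, ζ = −ln(0.29)/√(π²+ln²(0.29)) = 0.3666.
Characteristic equation s² + 2s + 8.2K_p = 0 gives ζ = 2/(2√(8.2K_p)).
Setting ζ = 0.3666: √(8.2K_p) = 2/(2·0.3666) = 2.728, so K_p = 7.441/8.2 = 0.907.

K_p = 0.907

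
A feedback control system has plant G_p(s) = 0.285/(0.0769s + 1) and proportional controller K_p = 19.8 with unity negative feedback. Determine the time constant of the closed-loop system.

τ = 0.0116 s

Closed loop: T(s) = K_p·G_p/(1+K_p·G_p) = 5.643/(0.0769s + 1 + 5.643), with pole at s = −(1 + 5.643)/0.0769 = −86.38.
Closed-loop time constant τ = 1/86.38 = 0.0116 s.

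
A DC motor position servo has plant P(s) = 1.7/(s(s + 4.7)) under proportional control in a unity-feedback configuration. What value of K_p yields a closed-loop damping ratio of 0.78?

K_p = 5.34

Closed-loop characteristic equation: s² + 4.7s + K_p·1.7 = 0.
So ω_n = √(1.7K_p) and 2ζω_n = 4.7, giving ζ = 4.7/(2√(1.7K_p)).
Setting ζ = 0.78: √(1.7K_p) = 4.7/(2·0.78) = 3.013, so K_p = 9.077/1.7 = 5.34.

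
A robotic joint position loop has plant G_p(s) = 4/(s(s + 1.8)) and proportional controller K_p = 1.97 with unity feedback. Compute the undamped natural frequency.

ω_n = 2.81 rad/s

1 + K_p·G_p(s) = 0 gives s² + 1.8s + 7.88 = 0.
Matching s² + 2ζω_n s + ω_n²: ω_n = √7.88 = 2.807 rad/s and 2ζω_n = 1.8, so ζ = 1.8/(2·2.807) = 0.321.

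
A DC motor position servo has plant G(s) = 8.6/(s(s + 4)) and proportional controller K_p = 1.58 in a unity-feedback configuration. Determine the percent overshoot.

13.1%

From 1 + K_pG(s) = 0: s² + 4s + 13.59 = 0 ⇒ ω_n = 3.686, ζ = 0.5426.
%OS = 100·exp(−πζ/√(1−ζ²)) = 100·exp(−π·0.5426/√0.7056) = 13.1%.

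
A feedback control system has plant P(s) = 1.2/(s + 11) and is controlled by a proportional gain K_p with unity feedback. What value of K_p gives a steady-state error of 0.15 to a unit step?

Steady-state error for a unit step on this type-0 loop is 1/(1 + K_p·P(0)).
P(0) = 0.1091. Require 1/(1 + K_p·0.1091) = 0.15, so 1 + 0.1091·K_p = 6.667.
K_p = (6.667 − 1)/0.1091 = 51.9.

K_p = 51.9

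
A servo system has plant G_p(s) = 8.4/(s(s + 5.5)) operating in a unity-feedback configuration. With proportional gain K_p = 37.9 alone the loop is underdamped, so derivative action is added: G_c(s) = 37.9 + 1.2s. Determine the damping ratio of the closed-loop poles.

ζ = 0.437

Forward path: (37.9 + 1.2s)·8.4/(s(s+5.5)). The closed-loop characteristic equation is s² + (5.5 + 8.4·1.2)s + 8.4·37.9 = 0.
That is s² + 15.58s + 318.4 = 0, so ω_n = 17.84 rad/s and ζ = 15.58/(2·17.84) = 0.4366.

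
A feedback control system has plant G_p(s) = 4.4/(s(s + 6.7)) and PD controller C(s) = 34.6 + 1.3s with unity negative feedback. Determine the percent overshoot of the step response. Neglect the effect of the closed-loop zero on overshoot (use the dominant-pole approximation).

Forward path: (34.6 + 1.3s)·4.4/(s(s+6.7)). The closed-loop characteristic equation is s² + (6.7 + 4.4·1.3)s + 4.4·34.6 = 0.
That is s² + 12.42s + 152.2 = 0, so ω_n = 12.34 rad/s and ζ = 12.42/(2·12.34) = 0.5033.
%OS = 100·exp(−πζ/√(1−ζ²)) = 16%.

16%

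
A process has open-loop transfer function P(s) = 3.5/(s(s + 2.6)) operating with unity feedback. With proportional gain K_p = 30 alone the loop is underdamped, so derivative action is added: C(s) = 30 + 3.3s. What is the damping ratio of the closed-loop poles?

Forward path: (30 + 3.3s)·3.5/(s(s+2.6)). The closed-loop characteristic equation is s² + (2.6 + 3.5·3.3)s + 3.5·30 = 0.
That is s² + 14.15s + 105 = 0, so ω_n = 10.25 rad/s and ζ = 14.15/(2·10.25) = 0.6904.

ζ = 0.69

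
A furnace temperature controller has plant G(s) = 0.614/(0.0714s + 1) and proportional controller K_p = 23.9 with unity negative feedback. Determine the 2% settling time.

T_s ≈ 0.0182 s

Closed loop: T(s) = K_p·G/(1+K_p·G) = 14.67/(0.0714s + 1 + 14.67), with pole at s = −(1 + 14.67)/0.0714 = −219.5.
τ = 1/219.5 = 0.004555 s, so 2% settling time ≈ 4τ = 0.0182 s.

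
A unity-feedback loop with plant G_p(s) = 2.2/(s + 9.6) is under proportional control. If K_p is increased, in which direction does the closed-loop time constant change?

decrease

The closed-loop bandwidth 9.6+K_p·2.2 grows with K_p, so τ shrinks.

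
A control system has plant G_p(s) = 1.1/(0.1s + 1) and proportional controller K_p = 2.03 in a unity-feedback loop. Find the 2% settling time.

T_s ≈ 0.124 s

Closed loop: T(s) = K_p·G_p/(1+K_p·G_p) = 2.233/(0.1s + 1 + 2.233), with pole at s = −(1 + 2.233)/0.1 = −32.33.
τ = 1/32.33 = 0.03093 s, so 2% settling time ≈ 4τ = 0.124 s.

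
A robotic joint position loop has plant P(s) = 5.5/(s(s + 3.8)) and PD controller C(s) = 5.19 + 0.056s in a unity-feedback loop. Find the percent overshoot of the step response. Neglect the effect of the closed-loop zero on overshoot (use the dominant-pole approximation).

Forward path: (5.19 + 0.056s)·5.5/(s(s+3.8)). The closed-loop characteristic equation is s² + (3.8 + 5.5·0.056)s + 5.5·5.19 = 0.
That is s² + 4.108s + 28.55 = 0, so ω_n = 5.343 rad/s and ζ = 4.108/(2·5.343) = 0.3844.
%OS = 100·exp(−πζ/√(1−ζ²)) = 27%.

27%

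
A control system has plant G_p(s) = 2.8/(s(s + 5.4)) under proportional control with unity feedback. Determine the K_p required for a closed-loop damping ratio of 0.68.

Closed-loop characteristic equation: s² + 5.4s + K_p·2.8 = 0.
So ω_n = √(2.8K_p) and 2ζω_n = 5.4, giving ζ = 5.4/(2√(2.8K_p)).
Setting ζ = 0.68: √(2.8K_p) = 5.4/(2·0.68) = 3.971, so K_p = 15.77/2.8 = 5.63.

K_p = 5.63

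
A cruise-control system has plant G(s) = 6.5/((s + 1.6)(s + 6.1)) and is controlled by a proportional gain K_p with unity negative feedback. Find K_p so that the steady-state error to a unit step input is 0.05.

K_p = 28.5

For a type-0 loop with proportional control, e_ss = 1/(1 + K_p·G(0)).
G(0) = 0.666. Require 1/(1 + K_p·0.666) = 0.05, so 1 + 0.666·K_p = 20.
K_p = (20 − 1)/0.666 = 28.5.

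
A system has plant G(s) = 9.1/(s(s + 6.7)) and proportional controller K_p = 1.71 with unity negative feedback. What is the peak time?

T_p = 1.51 s

From 1 + K_pG(s) = 0: s² + 6.7s + 15.56 = 0 ⇒ ω_n = 3.945, ζ = 0.8492.
Damped frequency ω_d = ω_n√(1−ζ²) = 2.083 rad/s, so peak time T_p = π/ω_d = 1.51 s.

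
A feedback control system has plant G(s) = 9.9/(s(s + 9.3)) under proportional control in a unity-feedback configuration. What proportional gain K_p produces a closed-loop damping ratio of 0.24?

Closed-loop characteristic equation: s² + 9.3s + K_p·9.9 = 0.
So ω_n = √(9.9K_p) and 2ζω_n = 9.3, giving ζ = 9.3/(2√(9.9K_p)).
Setting ζ = 0.24: √(9.9K_p) = 9.3/(2·0.24) = 19.38, so K_p = 375.4/9.9 = 37.9.

K_p = 37.9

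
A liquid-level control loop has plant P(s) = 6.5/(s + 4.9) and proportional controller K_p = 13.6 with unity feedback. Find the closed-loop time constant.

τ = 0.0107 s

Closed-loop transfer function: T(s) = K_p·P(s)/(1 + K_p·P(s)) = 88.4/(s + 4.9 + 88.4) = 88.4/(s + 93.3).
Time constant τ = 1/93.3 = 0.0107 s.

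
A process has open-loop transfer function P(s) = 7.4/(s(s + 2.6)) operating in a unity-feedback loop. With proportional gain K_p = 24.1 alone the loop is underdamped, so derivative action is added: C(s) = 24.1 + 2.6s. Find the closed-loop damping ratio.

Forward path: (24.1 + 2.6s)·7.4/(s(s+2.6)). The closed-loop characteristic equation is s² + (2.6 + 7.4·2.6)s + 7.4·24.1 = 0.
That is s² + 21.84s + 178.3 = 0, so ω_n = 13.35 rad/s and ζ = 21.84/(2·13.35) = 0.8177.

ζ = 0.818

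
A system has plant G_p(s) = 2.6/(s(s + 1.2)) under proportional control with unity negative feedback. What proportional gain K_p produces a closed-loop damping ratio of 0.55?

K_p = 0.458

Closed-loop characteristic equation: s² + 1.2s + K_p·2.6 = 0.
So ω_n = √(2.6K_p) and 2ζω_n = 1.2, giving ζ = 1.2/(2√(2.6K_p)).
Setting ζ = 0.55: √(2.6K_p) = 1.2/(2·0.55) = 1.091, so K_p = 1.19/2.6 = 0.458.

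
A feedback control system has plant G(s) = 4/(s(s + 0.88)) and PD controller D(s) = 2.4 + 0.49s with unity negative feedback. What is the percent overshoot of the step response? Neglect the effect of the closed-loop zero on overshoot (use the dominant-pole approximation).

Forward path: (2.4 + 0.49s)·4/(s(s+0.88)). The closed-loop characteristic equation is s² + (0.88 + 4·0.49)s + 4·2.4 = 0.
That is s² + 2.84s + 9.6 = 0, so ω_n = 3.098 rad/s and ζ = 2.84/(2·3.098) = 0.4583.
%OS = 100·exp(−πζ/√(1−ζ²)) = 19.8%.

19.8%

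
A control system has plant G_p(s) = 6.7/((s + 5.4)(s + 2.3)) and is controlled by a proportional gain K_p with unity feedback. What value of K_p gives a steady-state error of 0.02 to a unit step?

K_p = 90.8

For a type-0 loop with proportional control, e_ss = 1/(1 + K_p·G_p(0)).
G_p(0) = 0.5395. Require 1/(1 + K_p·0.5395) = 0.02, so 1 + 0.5395·K_p = 50.
K_p = (50 − 1)/0.5395 = 90.8.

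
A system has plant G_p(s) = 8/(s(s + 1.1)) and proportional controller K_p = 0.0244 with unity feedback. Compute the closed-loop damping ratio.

With unity feedback the closed-loop characteristic equation is s² + 1.1s + 0.0244·8 = s² + 1.1s + 0.1952 = 0.
So ω_n² = 0.1952 ⇒ ω_n = 0.4418 rad/s, and ζ = 1.1/(2ω_n) = 1.24.

ζ = 1.24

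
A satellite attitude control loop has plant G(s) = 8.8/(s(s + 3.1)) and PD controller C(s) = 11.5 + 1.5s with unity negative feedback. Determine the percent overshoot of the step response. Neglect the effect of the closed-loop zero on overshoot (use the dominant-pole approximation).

1.3%

Forward path: (11.5 + 1.5s)·8.8/(s(s+3.1)). The closed-loop characteristic equation is s² + (3.1 + 8.8·1.5)s + 8.8·11.5 = 0.
That is s² + 16.3s + 101.2 = 0, so ω_n = 10.06 rad/s and ζ = 16.3/(2·10.06) = 0.8102.
%OS = 100·exp(−πζ/√(1−ζ²)) = 1.3%.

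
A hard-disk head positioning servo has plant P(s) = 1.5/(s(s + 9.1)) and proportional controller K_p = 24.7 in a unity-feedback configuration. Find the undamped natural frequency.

1 + K_p·P(s) = 0 gives s² + 9.1s + 37.05 = 0.
Matching s² + 2ζω_n s + ω_n²: ω_n = √37.05 = 6.087 rad/s and 2ζω_n = 9.1, so ζ = 9.1/(2·6.087) = 0.748.

ω_n = 6.09 rad/s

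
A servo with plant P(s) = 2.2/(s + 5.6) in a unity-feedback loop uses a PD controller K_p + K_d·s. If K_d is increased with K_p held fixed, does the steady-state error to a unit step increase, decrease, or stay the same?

At s = 0 the derivative term contributes nothing: C(0) = K_p regardless of K_d, so K_pos = K_p·P(0) and e_ss are unchanged.

unchanged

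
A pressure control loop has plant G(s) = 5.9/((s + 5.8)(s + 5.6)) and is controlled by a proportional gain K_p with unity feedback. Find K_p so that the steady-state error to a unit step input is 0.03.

Steady-state error for a unit step on this type-0 loop is 1/(1 + K_p·G(0)).
G(0) = 0.1817. Require 1/(1 + K_p·0.1817) = 0.03, so 1 + 0.1817·K_p = 33.33.
K_p = (33.33 − 1)/0.1817 = 178.

K_p = 178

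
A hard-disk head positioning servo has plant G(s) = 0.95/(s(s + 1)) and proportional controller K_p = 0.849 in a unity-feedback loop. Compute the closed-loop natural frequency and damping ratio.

1 + K_p·G(s) = 0 gives s² + 1s + 0.8065 = 0.
So ω_n² = 0.8065 ⇒ ω_n = 0.8981 rad/s, and ζ = 1/(2ω_n) = 0.557.

ω_n = 0.898 rad/s, ζ = 0.557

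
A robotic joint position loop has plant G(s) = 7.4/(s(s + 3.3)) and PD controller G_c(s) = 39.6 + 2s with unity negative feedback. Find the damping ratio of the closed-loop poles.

Forward path: (39.6 + 2s)·7.4/(s(s+3.3)). The closed-loop characteristic equation is s² + (3.3 + 7.4·2)s + 7.4·39.6 = 0.
That is s² + 18.1s + 293 = 0, so ω_n = 17.12 rad/s and ζ = 18.1/(2·17.12) = 0.5287.

ζ = 0.529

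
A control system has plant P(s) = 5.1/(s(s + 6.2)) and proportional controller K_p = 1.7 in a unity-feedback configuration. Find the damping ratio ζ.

ζ = 1.05

1 + K_p·P(s) = 0 gives s² + 6.2s + 8.67 = 0.
So ω_n² = 8.67 ⇒ ω_n = 2.944 rad/s, and ζ = 6.2/(2ω_n) = 1.05.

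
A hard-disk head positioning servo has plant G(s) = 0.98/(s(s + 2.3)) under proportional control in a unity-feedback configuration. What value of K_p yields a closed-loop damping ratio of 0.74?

Closed-loop characteristic equation: s² + 2.3s + K_p·0.98 = 0.
So ω_n = √(0.98K_p) and 2ζω_n = 2.3, giving ζ = 2.3/(2√(0.98K_p)).
Setting ζ = 0.74: √(0.98K_p) = 2.3/(2·0.74) = 1.554, so K_p = 2.415/0.98 = 2.46.

K_p = 2.46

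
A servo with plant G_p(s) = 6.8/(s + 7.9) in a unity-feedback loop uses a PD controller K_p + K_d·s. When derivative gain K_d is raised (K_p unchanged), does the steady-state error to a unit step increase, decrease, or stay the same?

unchanged

K_d affects only the transient (the s-coefficient); the DC loop gain, and hence e_ss, depends only on K_p.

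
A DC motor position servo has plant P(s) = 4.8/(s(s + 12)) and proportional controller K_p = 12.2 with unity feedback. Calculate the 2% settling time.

Closed-loop characteristic equation: s² + 12s + 58.56 = 0, so ω_n = 7.652 rad/s and ζ = 12/(2·7.652) = 0.7841.
2% settling time T_s ≈ 4/(ζω_n) = 4/6 = 0.667 s.

T_s ≈ 0.667 s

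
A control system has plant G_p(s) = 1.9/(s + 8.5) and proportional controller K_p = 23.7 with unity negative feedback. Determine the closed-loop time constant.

Closed-loop transfer function: T(s) = K_p·G_p(s)/(1 + K_p·G_p(s)) = 45.03/(s + 8.5 + 45.03) = 45.03/(s + 53.53).
Time constant τ = 1/53.53 = 0.0187 s.

τ = 0.0187 s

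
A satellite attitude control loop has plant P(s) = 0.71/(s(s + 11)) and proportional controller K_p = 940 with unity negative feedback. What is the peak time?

Closed-loop characteristic equation: s² + 11s + 667.4 = 0, so ω_n = 25.83 rad/s and ζ = 11/(2·25.83) = 0.2129.
Damped frequency ω_d = ω_n√(1−ζ²) = 25.24 rad/s, so peak time T_p = π/ω_d = 0.124 s.

T_p = 0.124 s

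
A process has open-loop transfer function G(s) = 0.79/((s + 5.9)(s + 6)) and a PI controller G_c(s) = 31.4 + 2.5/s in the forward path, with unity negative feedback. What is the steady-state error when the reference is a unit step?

The open loop G_c(s)G(s) has a pole at the origin (type 1), so the static position error constant is infinite and e_ss = 1/(1+∞) = 0.

0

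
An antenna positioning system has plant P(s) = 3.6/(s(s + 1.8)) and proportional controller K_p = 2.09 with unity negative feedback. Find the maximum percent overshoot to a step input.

Closed-loop characteristic equation: s² + 1.8s + 7.524 = 0, so ω_n = 2.743 rad/s and ζ = 1.8/(2·2.743) = 0.3281.
%OS = 100·exp(−πζ/√(1−ζ²)) = 100·exp(−π·0.3281/√0.8923) = 33.6%.

33.6%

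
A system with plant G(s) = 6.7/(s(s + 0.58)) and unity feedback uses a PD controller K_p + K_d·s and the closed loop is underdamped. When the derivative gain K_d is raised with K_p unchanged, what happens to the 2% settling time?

Characteristic equation s² + (0.58 + 6.7K_d)s + 6.7K_p = 0: raising K_d increases ζω_n = (0.58+6.7K_d)/2 while the loop stays underdamped, so T_s ≈ 4/(ζω_n) decreases.

decrease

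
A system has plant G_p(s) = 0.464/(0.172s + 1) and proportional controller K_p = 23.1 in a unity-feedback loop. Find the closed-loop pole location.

s = -68.13

Closed loop: T(s) = K_p·G_p/(1+K_p·G_p) = 10.72/(0.172s + 1 + 10.72), with pole at s = −(1 + 10.72)/0.172 = −68.13.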